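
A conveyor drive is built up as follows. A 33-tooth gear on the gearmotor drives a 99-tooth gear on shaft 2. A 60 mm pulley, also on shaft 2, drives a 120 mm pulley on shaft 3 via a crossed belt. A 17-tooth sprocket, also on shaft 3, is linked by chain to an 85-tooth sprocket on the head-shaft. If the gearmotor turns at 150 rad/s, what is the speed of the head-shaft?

gear mesh 99/33 = 3 → 150/3 = 50 rad/s
belt 120/60 = 2 → 50/2 = 25 rad/s
chain 85/17 = 5 → 25/5 = 5 rad/s

5 rad/s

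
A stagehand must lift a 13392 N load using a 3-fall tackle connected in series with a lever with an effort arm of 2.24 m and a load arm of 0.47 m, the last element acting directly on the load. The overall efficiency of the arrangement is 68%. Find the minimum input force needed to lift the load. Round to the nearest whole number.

1377 N

Block-and-tackle MA = number of supporting rope parts = 3.
Lever MA = effort arm / load arm = 2.24/0.47 = 4.766.
Combined ideal MA = 3 × 4.766 = 14.298.
Actual MA = 14.298 × 0.68 = 9.7226.
Effort = load / actual MA = 13392 / 9.7226 = 1377.4 N.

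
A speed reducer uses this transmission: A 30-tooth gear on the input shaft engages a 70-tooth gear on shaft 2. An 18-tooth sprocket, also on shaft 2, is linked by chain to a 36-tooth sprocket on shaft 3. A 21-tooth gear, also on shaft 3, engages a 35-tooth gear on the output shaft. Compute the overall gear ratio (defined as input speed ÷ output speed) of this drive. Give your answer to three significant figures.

Each stage contributes driven/driver: gear mesh 70/30 = 2.3333, chain 36/18 = 2, gear mesh 35/21 = 1.6667.
Overall: 2.3333 × 2 × 1.6667 = 7.7778.

7.78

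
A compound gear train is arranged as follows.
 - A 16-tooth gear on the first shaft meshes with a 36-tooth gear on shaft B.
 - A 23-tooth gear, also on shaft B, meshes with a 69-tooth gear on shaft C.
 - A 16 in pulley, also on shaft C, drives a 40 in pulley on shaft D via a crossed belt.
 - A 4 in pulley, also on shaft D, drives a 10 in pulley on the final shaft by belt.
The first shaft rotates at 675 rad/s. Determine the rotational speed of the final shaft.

the first shaft → shaft B (gear mesh, 36/16): 675 ÷ 2.25 = 300 rad/s
shaft B → shaft C (gear mesh, 69/23): 300 ÷ 3 = 100 rad/s
shaft C → shaft D (belt, 40/16): 100 ÷ 2.5 = 40 rad/s
shaft D → the final shaft (belt, 10/4): 40 ÷ 2.5 = 16 rad/s

16 rad/s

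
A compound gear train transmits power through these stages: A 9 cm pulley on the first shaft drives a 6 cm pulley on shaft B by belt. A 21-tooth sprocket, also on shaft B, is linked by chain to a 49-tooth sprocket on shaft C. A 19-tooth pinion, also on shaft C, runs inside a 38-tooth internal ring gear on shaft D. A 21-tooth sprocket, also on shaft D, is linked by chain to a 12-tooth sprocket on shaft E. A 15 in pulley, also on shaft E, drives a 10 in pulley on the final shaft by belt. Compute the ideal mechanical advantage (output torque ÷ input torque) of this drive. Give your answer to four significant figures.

Each stage contributes driven/driver: belt 6/9 = 0.66667, chain 49/21 = 2.3333, internal gear 38/19 = 2, chain 12/21 = 0.57143, belt 10/15 = 0.66667.
Overall: 0.66667 × 2.3333 × 2 × 0.57143 × 0.66667 = 1.1852.

1.185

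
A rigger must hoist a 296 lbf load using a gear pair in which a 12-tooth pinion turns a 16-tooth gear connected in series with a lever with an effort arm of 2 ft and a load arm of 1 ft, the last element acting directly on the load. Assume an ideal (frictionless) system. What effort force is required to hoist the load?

111 lbf

Gear pair MA = 16/12 = 1.3333.
Lever MA = effort arm / load arm = 2/1 = 2.
Combined ideal MA = 1.3333 × 2 = 2.6667.
Effort = load / MA = 296 / 2.6667 = 111 lbf.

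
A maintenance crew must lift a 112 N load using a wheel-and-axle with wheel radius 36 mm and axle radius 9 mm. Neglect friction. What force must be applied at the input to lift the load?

28 N

Wheel-and-axle MA = R/r = 36/9 = 4.
Effort = load / MA = 112 / 4 = 28 N.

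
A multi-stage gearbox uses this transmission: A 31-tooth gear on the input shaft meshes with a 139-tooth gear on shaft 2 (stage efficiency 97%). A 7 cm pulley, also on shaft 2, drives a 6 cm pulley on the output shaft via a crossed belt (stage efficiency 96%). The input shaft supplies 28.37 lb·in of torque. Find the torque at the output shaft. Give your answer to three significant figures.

After the gear mesh (139/31): 28.37 × 4.4839 × 0.97 = 123.39 lb·in
After the belt (6/7): 123.39 × 0.85714 × 0.96 = 101.53 lb·in

102 lb·in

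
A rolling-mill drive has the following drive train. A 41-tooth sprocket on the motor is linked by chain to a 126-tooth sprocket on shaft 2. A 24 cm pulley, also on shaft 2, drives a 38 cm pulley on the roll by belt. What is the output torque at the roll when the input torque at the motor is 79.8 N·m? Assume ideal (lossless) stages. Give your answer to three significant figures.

After the chain (126/41): 79.8 × 3.0732 = 245.24 N·m
After the belt (38/24): 245.24 × 1.5833 = 388.3 N·m

388 N·m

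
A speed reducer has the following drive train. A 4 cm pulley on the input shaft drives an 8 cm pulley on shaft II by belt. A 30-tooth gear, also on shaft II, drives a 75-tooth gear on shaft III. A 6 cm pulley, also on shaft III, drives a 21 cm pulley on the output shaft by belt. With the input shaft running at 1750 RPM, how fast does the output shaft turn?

the input shaft → shaft II (belt, 8/4): 1750 ÷ 2 = 875 RPM
shaft II → shaft III (gear mesh, 75/30): 875 ÷ 2.5 = 350 RPM
shaft III → the output shaft (belt, 21/6): 350 ÷ 3.5 = 100 RPM

100 RPM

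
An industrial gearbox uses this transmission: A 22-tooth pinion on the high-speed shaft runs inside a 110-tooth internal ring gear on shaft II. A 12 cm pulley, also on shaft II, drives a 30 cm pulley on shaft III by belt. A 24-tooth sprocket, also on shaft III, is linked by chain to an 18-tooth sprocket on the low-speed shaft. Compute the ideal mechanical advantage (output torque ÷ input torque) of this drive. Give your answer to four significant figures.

9.375

Each stage contributes driven/driver: internal gear 110/22 = 5, belt 30/12 = 2.5, chain 18/24 = 0.75.
Overall: 5 × 2.5 × 0.75 = 9.375.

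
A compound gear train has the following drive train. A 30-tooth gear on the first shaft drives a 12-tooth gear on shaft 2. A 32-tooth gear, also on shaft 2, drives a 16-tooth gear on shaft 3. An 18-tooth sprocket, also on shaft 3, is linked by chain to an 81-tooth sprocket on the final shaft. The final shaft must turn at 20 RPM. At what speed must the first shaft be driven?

18 RPM

Overall ratio R = 0.4 × 0.5 × 4.5 = 0.9.
Required input speed = output speed × R = 20 × 0.9 = 18 RPM.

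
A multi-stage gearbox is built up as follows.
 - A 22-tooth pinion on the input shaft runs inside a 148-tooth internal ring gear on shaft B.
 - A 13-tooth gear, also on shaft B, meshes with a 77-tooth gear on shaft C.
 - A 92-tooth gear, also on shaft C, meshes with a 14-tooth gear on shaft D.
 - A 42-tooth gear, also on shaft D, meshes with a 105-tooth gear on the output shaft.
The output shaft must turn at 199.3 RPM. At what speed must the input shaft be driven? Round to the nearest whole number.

3021 RPM

Overall ratio R = 6.7273 × 5.9231 × 0.15217 × 2.5 = 15.159.
Required input speed = output speed × R = 199.3 × 15.159 = 3021.2 RPM.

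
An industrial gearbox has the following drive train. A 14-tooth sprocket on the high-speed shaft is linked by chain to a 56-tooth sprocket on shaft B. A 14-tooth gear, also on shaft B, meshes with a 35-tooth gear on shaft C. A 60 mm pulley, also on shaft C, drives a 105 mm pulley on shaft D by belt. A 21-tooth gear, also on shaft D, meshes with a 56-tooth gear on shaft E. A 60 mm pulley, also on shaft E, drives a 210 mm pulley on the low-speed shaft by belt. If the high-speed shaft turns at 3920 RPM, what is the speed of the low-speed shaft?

Chain: ratio = 56/14 = 4, so shaft B turns at 3920 / 4 = 980 RPM.
Gear mesh: ratio = 35/14 = 2.5, so shaft C turns at 980 / 2.5 = 392 RPM.
Belt: ratio = 105/60 = 1.75, so shaft D turns at 392 / 1.75 = 224 RPM.
Gear mesh: ratio = 56/21 = 2.6667, so shaft E turns at 224 / 2.6667 = 84 RPM.
Belt: ratio = 210/60 = 3.5, so the low-speed shaft turns at 84 / 3.5 = 24 RPM.

24 RPM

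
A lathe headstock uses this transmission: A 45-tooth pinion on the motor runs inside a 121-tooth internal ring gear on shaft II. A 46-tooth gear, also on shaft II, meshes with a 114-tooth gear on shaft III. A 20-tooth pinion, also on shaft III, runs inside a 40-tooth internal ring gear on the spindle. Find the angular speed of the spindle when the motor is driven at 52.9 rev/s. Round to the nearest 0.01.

internal gear 121/45 = 2.6889 → 52.9/2.6889 = 19.674 rev/s
gear mesh 114/46 = 2.4783 → 19.674/2.4783 = 7.9385 rev/s
internal gear 40/20 = 2 → 7.9385/2 = 3.9692 rev/s

3.97 rev/s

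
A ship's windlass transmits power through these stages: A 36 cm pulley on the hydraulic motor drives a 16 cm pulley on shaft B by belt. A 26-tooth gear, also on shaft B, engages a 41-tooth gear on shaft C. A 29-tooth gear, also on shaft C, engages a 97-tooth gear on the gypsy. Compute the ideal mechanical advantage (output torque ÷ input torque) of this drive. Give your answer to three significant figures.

2.34

Each stage contributes driven/driver: belt 16/36 = 0.44444, gear mesh 41/26 = 1.5769, gear mesh 97/29 = 3.3448.
Overall: 0.44444 × 1.5769 × 3.3448 = 2.3442.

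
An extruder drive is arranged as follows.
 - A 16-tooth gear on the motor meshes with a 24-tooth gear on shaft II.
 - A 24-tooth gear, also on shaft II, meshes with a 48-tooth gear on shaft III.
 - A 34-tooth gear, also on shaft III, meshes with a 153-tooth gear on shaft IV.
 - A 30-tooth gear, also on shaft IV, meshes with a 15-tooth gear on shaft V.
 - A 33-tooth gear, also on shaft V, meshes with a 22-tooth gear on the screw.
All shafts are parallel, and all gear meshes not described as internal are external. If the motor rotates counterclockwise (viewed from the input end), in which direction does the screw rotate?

the motor → shaft II: external mesh, 1 reversal → CW.
shaft II → shaft III: external mesh, 1 reversal → CCW.
shaft III → shaft IV: external mesh, 1 reversal → CW.
shaft IV → shaft V: external mesh, 1 reversal → CCW.
shaft V → the screw: external mesh, 1 reversal → CW.
5 reversals in total — an odd number — so the screw turns opposite to the motor.

clockwise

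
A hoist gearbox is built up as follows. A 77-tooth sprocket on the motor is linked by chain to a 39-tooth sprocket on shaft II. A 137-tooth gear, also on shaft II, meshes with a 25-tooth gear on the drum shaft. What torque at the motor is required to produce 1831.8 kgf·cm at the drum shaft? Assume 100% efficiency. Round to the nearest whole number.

Overall ratio R = 0.50649 × 0.18248 = 0.092426.
Input torque = output torque / R = 1831.8 / 0.092426 = 19819 kgf·cm.

19819 kgf·cm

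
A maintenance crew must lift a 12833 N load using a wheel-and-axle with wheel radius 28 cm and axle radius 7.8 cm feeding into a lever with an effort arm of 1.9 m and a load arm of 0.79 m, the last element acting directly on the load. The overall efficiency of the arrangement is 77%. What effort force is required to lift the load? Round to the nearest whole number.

Wheel-and-axle MA = R/r = 28/7.8 = 3.5897.
Lever MA = effort arm / load arm = 1.9/0.79 = 2.4051.
Combined ideal MA = 3.5897 × 2.4051 = 8.6336.
Actual MA = 8.6336 × 0.77 = 6.6478.
Effort = load / actual MA = 12833 / 6.6478 = 1930.4 N.

1930 N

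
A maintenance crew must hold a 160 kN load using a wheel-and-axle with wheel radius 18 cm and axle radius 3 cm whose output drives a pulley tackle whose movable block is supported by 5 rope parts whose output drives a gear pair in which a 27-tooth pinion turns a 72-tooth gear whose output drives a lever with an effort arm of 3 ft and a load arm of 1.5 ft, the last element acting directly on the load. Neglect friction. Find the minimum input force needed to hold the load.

1 kN

Wheel-and-axle MA = R/r = 18/3 = 6.
Block-and-tackle MA = number of supporting rope parts = 5.
Gear pair MA = 72/27 = 2.6667.
Lever MA = effort arm / load arm = 3/1.5 = 2.
Combined ideal MA = 6 × 5 × 2.6667 × 2 = 160.
Effort = load / MA = 160 / 160 = 1 kN.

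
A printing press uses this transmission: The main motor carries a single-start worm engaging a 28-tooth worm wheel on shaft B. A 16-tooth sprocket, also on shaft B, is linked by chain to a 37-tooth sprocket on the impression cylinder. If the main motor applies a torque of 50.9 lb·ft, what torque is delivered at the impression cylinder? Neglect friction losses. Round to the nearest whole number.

3296 lb·ft

After the worm (28/1): 50.9 × 28 = 1425.2 lb·ft
After the chain (37/16): 1425.2 × 2.3125 = 3295.8 lb·ft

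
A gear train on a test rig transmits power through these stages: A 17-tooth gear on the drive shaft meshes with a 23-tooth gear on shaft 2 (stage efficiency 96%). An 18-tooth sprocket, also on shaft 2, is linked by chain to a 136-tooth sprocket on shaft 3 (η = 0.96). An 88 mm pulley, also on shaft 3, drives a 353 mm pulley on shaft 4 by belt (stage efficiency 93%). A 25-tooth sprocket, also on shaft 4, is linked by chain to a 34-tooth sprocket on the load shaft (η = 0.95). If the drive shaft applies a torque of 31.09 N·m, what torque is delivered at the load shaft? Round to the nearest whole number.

1412 N·m

After the gear mesh (23/17): 31.09 × 1.3529 × 0.96 = 40.38 N·m
After the chain (136/18): 40.38 × 7.5556 × 0.96 = 292.89 N·m
After the belt (353/88): 292.89 × 4.0114 × 0.93 = 1092.7 N·m
After the chain (34/25): 1092.7 × 1.36 × 0.95 = 1411.7 N·m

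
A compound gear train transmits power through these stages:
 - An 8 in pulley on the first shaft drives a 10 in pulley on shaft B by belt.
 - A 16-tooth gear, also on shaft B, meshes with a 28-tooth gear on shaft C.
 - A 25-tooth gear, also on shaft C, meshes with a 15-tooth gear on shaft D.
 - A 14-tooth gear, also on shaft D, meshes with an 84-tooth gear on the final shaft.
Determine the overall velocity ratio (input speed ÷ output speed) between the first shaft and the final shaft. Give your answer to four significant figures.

7.875

Each stage contributes driven/driver: belt 10/8 = 1.25, gear mesh 28/16 = 1.75, gear mesh 15/25 = 0.6, gear mesh 84/14 = 6.
Overall: 1.25 × 1.75 × 0.6 × 6 = 7.875.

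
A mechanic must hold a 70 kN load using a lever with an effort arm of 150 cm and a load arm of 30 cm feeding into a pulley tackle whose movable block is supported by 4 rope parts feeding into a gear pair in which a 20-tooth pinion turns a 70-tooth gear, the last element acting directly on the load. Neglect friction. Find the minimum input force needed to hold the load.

1 kN

Lever MA = effort arm / load arm = 150/30 = 5.
Block-and-tackle MA = number of supporting rope parts = 4.
Gear pair MA = 70/20 = 3.5.
Combined ideal MA = 5 × 4 × 3.5 = 70.
Effort = load / MA = 70 / 70 = 1 kN.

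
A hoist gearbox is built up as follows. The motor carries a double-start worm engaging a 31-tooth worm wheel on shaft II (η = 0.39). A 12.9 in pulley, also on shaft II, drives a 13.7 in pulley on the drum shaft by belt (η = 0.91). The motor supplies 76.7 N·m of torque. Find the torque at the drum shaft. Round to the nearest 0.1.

After the worm (31/2): 76.7 × 15.5 × 0.39 = 463.65 N·m
After the belt (13.7/12.9): 463.65 × 1.062 × 0.91 = 448.09 N·m

448.1 N·m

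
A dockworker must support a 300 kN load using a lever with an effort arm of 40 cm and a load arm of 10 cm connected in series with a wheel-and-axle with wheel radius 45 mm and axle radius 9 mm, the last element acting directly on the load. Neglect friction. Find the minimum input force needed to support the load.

Lever MA = effort arm / load arm = 40/10 = 4.
Wheel-and-axle MA = R/r = 45/9 = 5.
Combined ideal MA = 4 × 5 = 20.
Effort = load / MA = 300 / 20 = 15 kN.

15 kN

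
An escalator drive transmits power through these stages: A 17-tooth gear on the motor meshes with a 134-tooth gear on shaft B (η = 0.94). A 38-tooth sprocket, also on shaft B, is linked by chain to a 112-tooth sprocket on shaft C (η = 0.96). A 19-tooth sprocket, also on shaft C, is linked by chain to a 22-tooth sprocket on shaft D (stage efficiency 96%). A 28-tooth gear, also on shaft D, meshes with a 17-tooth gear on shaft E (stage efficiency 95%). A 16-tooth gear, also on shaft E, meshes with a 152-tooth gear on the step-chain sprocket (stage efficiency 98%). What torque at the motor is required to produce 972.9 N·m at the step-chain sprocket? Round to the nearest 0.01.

7.77 N·m

Overall ratio R = 7.8824 × 2.9474 × 1.1579 × 0.60714 × 9.5 = 155.16; overall efficiency η = 0.94 × 0.96 × 0.96 × 0.95 × 0.98 = 0.8065.
Input torque = output torque / (R × η) = 972.9 / (155.16 × 0.8065) = 7.7745 N·m.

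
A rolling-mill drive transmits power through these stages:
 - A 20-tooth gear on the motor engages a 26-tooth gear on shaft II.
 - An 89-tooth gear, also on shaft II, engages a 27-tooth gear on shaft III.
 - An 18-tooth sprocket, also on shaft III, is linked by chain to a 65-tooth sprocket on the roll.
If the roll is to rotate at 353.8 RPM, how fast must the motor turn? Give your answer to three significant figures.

504 RPM

Overall ratio R = 1.3 × 0.30337 × 3.6111 = 1.4242.
Required input speed = output speed × R = 353.8 × 1.4242 = 503.87 RPM.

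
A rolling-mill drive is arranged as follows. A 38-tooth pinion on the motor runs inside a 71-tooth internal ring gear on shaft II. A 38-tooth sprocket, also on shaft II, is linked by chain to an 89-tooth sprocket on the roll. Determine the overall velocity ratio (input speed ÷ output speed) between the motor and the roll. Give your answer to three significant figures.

Each stage contributes driven/driver: internal gear 71/38 = 1.8684, chain 89/38 = 2.3421.
Overall: 1.8684 × 2.3421 = 4.376.

4.38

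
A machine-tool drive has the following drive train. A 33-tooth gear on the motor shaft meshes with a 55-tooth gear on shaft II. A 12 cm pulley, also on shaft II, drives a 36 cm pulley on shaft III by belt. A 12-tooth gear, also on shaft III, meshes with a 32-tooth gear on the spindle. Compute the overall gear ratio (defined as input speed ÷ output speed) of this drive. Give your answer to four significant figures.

Each stage contributes driven/driver: gear mesh 55/33 = 1.6667, belt 36/12 = 3, gear mesh 32/12 = 2.6667.
Overall: 1.6667 × 3 × 2.6667 = 13.333.

13.33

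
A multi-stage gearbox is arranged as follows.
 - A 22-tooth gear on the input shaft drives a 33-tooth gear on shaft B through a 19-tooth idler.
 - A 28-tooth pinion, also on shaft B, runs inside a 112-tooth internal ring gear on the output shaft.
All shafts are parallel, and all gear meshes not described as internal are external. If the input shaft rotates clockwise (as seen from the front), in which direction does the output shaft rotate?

the input shaft → shaft B: driver → idler → driven is 2 external meshes, 2 reversals → CW.
shaft B → the output shaft: internal mesh, same direction → CW.
2 reversals in total — an even number — so the output shaft turns the same way as the input shaft.

clockwise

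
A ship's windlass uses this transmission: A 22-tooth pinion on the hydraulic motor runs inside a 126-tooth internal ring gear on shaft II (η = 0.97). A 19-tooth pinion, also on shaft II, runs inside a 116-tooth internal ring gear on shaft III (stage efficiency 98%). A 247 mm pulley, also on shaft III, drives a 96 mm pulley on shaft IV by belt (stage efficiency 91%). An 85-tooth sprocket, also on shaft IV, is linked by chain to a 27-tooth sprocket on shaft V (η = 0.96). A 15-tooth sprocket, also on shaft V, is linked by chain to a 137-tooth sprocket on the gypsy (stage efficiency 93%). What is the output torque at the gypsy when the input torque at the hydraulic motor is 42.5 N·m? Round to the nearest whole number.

Internal gear: ratio = 126/22 = 5.7273; torque at shaft II = 42.5 × 5.7273 × 0.97 = 236.11 N·m.
Internal gear: ratio = 116/19 = 6.1053; torque at shaft III = 236.11 × 6.1053 × 0.98 = 1412.7 N·m.
Belt: ratio = 96/247 = 0.38866; torque at shaft IV = 1412.7 × 0.38866 × 0.91 = 499.64 N·m.
Chain: ratio = 27/85 = 0.31765; torque at shaft V = 499.64 × 0.31765 × 0.96 = 152.36 N·m.
Chain: ratio = 137/15 = 9.1333; torque at the gypsy = 152.36 × 9.1333 × 0.93 = 1294.1 N·m.

1294 N·m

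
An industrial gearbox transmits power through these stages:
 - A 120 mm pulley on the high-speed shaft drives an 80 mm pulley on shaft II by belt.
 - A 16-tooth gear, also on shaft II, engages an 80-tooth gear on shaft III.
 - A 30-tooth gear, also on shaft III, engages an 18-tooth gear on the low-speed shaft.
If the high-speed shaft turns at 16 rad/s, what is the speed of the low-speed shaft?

8 rad/s

the high-speed shaft → shaft II (belt, 80/120): 16 ÷ 0.66667 = 24 rad/s
shaft II → shaft III (gear mesh, 80/16): 24 ÷ 5 = 4.8 rad/s
shaft III → the low-speed shaft (gear mesh, 18/30): 4.8 ÷ 0.6 = 8 rad/s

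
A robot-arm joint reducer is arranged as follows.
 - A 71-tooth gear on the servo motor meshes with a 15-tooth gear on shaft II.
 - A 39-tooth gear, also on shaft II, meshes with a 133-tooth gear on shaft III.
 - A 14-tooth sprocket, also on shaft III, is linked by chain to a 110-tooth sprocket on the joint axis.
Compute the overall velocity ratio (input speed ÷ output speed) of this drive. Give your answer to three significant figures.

Each stage contributes driven/driver: gear mesh 15/71 = 0.21127, gear mesh 133/39 = 3.4103, chain 110/14 = 7.8571.
Overall: 0.21127 × 3.4103 × 7.8571 = 5.6609.

5.66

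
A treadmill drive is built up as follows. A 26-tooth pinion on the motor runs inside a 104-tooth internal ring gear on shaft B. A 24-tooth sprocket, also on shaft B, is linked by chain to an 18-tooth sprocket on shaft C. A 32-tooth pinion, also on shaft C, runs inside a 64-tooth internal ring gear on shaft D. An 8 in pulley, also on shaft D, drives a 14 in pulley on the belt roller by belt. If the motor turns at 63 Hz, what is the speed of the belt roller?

6 Hz

the motor → shaft B (internal gear, 104/26): 63 ÷ 4 = 15.75 Hz
shaft B → shaft C (chain, 18/24): 15.75 ÷ 0.75 = 21 Hz
shaft C → shaft D (internal gear, 64/32): 21 ÷ 2 = 10.5 Hz
shaft D → the belt roller (belt, 14/8): 10.5 ÷ 1.75 = 6 Hz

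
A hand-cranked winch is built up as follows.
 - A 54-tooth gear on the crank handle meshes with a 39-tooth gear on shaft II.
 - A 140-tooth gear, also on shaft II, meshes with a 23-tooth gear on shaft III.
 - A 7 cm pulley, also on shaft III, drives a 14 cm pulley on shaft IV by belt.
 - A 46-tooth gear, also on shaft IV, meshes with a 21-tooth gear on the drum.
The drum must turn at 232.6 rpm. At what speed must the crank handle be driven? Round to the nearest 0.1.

Overall ratio R = 0.72222 × 0.16429 × 2 × 0.45652 = 0.10833.
Required input speed = output speed × R = 232.6 × 0.10833 = 25.198 rpm.

25.2 rpm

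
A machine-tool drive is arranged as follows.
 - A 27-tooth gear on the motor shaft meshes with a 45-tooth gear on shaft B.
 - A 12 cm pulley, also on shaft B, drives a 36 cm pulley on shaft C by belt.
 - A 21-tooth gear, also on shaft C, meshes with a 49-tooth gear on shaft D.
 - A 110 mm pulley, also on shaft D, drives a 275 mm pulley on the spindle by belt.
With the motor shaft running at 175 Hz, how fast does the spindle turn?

6 Hz

Gear mesh: ratio = 45/27 = 1.6667, so shaft B turns at 175 / 1.6667 = 105 Hz.
Belt: ratio = 36/12 = 3, so shaft C turns at 105 / 3 = 35 Hz.
Gear mesh: ratio = 49/21 = 2.3333, so shaft D turns at 35 / 2.3333 = 15 Hz.
Belt: ratio = 275/110 = 2.5, so the spindle turns at 15 / 2.5 = 6 Hz.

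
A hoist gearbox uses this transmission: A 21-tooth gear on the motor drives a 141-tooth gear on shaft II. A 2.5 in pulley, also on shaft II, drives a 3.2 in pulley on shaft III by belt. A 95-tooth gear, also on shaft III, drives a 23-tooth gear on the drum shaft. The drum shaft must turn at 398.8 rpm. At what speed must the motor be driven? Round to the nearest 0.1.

829.8 rpm

Overall ratio R = 6.7143 × 1.28 × 0.24211 = 2.0807.
Required input speed = output speed × R = 398.8 × 2.0807 = 829.79 rpm.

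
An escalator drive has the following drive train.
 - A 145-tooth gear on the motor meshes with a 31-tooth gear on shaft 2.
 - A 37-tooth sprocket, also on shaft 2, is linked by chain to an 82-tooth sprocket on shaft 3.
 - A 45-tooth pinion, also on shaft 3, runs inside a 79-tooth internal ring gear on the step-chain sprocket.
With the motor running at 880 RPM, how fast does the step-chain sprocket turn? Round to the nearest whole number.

gear mesh 31/145 = 0.21379 → 880/0.21379 = 4116.1 RPM
chain 82/37 = 2.2162 → 4116.1/2.2162 = 1857.3 RPM
internal gear 79/45 = 1.7556 → 1857.3/1.7556 = 1057.9 RPM

1058 RPM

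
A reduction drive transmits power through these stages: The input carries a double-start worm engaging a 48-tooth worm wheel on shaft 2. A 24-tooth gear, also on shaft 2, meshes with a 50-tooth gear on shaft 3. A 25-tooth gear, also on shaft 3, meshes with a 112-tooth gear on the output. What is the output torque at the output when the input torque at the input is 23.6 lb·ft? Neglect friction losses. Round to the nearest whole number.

Worm: ratio = 48/2 = 24; torque at shaft 2 = 23.6 × 24 = 566.4 lb·ft.
Gear mesh: ratio = 50/24 = 2.0833; torque at shaft 3 = 566.4 × 2.0833 = 1180 lb·ft.
Gear mesh: ratio = 112/25 = 4.48; torque at the output = 1180 × 4.48 = 5286.4 lb·ft.

5286 lb·ft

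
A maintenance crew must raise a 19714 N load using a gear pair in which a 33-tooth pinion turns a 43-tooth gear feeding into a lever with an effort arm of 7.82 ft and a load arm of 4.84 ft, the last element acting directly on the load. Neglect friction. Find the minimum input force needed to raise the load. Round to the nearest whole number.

9364 N

Gear pair MA = 43/33 = 1.303.
Lever MA = effort arm / load arm = 7.82/4.84 = 1.6157.
Combined ideal MA = 1.303 × 1.6157 = 2.1053.
Effort = load / MA = 19714 / 2.1053 = 9363.9 N.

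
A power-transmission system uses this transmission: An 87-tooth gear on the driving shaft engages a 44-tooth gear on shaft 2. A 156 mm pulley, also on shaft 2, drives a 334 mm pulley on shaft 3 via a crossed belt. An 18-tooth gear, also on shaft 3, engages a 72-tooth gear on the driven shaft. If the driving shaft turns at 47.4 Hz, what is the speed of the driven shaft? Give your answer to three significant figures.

10.9 Hz

the driving shaft → shaft 2 (gear mesh, 44/87): 47.4 ÷ 0.50575 = 93.723 Hz
shaft 2 → shaft 3 (belt, 334/156): 93.723 ÷ 2.141 = 43.775 Hz
shaft 3 → the driven shaft (gear mesh, 72/18): 43.775 ÷ 4 = 10.944 Hz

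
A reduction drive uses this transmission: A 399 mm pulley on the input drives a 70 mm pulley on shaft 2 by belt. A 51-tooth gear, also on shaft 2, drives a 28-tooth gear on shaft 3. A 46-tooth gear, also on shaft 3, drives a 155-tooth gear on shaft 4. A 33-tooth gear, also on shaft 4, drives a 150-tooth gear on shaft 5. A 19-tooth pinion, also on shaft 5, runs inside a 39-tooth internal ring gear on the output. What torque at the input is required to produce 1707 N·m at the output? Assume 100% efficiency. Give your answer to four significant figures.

563.7 N·m

Overall ratio R = 0.17544 × 0.54902 × 3.3696 × 4.5455 × 2.0526 = 3.0281.
Input torque = output torque / R = 1707 / 3.0281 = 563.71 N·m.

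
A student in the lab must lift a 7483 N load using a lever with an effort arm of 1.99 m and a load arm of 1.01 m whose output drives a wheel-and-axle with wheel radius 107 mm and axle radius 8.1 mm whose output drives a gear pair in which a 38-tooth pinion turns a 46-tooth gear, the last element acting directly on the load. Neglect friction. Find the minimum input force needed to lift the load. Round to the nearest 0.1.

Lever MA = effort arm / load arm = 1.99/1.01 = 1.9703.
Wheel-and-axle MA = R/r = 107/8.1 = 13.21.
Gear pair MA = 46/38 = 1.2105.
Combined ideal MA = 1.9703 × 13.21 × 1.2105 = 31.507.
Effort = load / MA = 7483 / 31.507 = 237.5 N.

237.5 N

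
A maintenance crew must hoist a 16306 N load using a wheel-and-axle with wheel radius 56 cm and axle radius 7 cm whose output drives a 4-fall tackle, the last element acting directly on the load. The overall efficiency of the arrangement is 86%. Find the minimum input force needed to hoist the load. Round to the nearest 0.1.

Wheel-and-axle MA = R/r = 56/7 = 8.
Block-and-tackle MA = number of supporting rope parts = 4.
Combined ideal MA = 8 × 4 = 32.
Actual MA = 32 × 0.86 = 27.52.
Effort = load / actual MA = 16306 / 27.52 = 592.51 N.

592.5 N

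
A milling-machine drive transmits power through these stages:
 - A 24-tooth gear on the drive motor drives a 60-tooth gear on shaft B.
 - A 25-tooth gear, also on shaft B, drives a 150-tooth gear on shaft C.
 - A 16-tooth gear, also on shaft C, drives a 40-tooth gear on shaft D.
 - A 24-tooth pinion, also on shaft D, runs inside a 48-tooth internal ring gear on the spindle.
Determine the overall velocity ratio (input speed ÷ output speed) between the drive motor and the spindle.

75

Each stage contributes driven/driver: gear mesh 60/24 = 2.5, gear mesh 150/25 = 6, gear mesh 40/16 = 2.5, internal gear 48/24 = 2.
Overall: 2.5 × 6 × 2.5 × 2 = 75.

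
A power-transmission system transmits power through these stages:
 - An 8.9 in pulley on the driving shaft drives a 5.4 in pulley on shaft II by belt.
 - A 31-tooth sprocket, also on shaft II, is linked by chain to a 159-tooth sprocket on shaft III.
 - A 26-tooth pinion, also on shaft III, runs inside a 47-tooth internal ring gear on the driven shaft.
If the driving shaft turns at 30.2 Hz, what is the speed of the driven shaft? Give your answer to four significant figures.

5.368 Hz

the driving shaft → shaft II (belt, 5.4/8.9): 30.2 ÷ 0.60674 = 49.774 Hz
shaft II → shaft III (chain, 159/31): 49.774 ÷ 5.129 = 9.7044 Hz
shaft III → the driven shaft (internal gear, 47/26): 9.7044 ÷ 1.8077 = 5.3684 Hz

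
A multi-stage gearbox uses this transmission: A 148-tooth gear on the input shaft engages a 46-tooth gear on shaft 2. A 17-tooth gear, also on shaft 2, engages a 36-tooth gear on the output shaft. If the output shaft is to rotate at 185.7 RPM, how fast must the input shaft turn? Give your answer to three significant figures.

Overall ratio R = 0.31081 × 2.1176 = 0.65819.
Required input speed = output speed × R = 185.7 × 0.65819 = 122.23 RPM.

122 RPM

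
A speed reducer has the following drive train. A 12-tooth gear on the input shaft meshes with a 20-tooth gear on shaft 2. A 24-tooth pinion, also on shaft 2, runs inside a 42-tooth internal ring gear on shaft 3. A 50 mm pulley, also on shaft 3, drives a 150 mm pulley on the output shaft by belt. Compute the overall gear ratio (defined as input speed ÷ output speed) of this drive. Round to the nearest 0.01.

8.75

Each stage contributes driven/driver: gear mesh 20/12 = 1.6667, internal gear 42/24 = 1.75, belt 150/50 = 3.
Overall: 1.6667 × 1.75 × 3 = 8.75.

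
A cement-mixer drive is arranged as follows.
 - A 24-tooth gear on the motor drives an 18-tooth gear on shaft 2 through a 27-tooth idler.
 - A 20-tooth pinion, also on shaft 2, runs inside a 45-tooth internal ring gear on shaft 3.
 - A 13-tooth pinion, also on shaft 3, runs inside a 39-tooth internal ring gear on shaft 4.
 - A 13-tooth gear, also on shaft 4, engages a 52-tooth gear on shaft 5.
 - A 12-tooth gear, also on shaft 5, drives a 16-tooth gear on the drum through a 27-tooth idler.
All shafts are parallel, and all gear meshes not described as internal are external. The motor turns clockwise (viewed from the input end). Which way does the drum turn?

the motor → shaft 2: driver → idler → driven is 2 external meshes, 2 reversals → CW.
shaft 2 → shaft 3: internal mesh, same direction → CW.
shaft 3 → shaft 4: internal mesh, same direction → CW.
shaft 4 → shaft 5: external mesh, 1 reversal → CCW.
shaft 5 → the drum: driver → idler → driven is 2 external meshes, 2 reversals → CCW.
5 reversals in total — an odd number — so the drum turns opposite to the motor.

counterclockwise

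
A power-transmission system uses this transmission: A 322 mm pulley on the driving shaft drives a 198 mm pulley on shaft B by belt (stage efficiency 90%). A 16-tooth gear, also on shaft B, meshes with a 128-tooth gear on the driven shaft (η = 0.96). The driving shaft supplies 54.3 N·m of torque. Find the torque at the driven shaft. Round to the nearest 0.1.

230.8 N·m

belt 198/322 = 0.61491 → τ = 54.3·0.61491·0.90 = 30.05 N·m
gear mesh 128/16 = 8 → τ = 30.05·8·0.96 = 230.79 N·m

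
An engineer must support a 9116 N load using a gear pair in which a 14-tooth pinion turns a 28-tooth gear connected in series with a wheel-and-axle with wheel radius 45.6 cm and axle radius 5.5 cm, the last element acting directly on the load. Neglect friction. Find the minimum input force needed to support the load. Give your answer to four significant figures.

549.8 N

Gear pair MA = 28/14 = 2.
Wheel-and-axle MA = R/r = 45.6/5.5 = 8.2909.
Combined ideal MA = 2 × 8.2909 = 16.582.
Effort = load / MA = 9116 / 16.582 = 549.76 N.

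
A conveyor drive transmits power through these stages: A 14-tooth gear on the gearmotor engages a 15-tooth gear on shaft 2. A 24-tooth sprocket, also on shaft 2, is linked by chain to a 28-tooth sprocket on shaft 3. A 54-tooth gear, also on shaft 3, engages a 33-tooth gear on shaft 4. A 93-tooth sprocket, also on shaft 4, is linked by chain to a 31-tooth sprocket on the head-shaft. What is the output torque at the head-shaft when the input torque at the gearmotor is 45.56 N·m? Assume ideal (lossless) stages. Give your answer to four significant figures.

11.60 N·m

Gear mesh: ratio = 15/14 = 1.0714; torque at shaft 2 = 45.56 × 1.0714 = 48.814 N·m.
Chain: ratio = 28/24 = 1.1667; torque at shaft 3 = 48.814 × 1.1667 = 56.95 N·m.
Gear mesh: ratio = 33/54 = 0.61111; torque at shaft 4 = 56.95 × 0.61111 = 34.803 N·m.
Chain: ratio = 31/93 = 0.33333; torque at the head-shaft = 34.803 × 0.33333 = 11.601 N·m.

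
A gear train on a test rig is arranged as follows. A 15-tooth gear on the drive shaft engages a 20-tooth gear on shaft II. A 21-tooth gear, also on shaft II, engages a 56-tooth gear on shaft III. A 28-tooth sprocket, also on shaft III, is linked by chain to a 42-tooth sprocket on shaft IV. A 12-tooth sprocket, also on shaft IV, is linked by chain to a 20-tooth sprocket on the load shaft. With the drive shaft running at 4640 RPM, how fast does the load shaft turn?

522 RPM

the drive shaft → shaft II (gear mesh, 20/15): 4640 ÷ 1.3333 = 3480 RPM
shaft II → shaft III (gear mesh, 56/21): 3480 ÷ 2.6667 = 1305 RPM
shaft III → shaft IV (chain, 42/28): 1305 ÷ 1.5 = 870 RPM
shaft IV → the load shaft (chain, 20/12): 870 ÷ 1.6667 = 522 RPM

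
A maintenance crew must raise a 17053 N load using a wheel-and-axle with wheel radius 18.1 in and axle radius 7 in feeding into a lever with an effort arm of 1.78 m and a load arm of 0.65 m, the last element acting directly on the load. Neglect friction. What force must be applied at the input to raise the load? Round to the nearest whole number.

2408 N

Wheel-and-axle MA = R/r = 18.1/7 = 2.5857.
Lever MA = effort arm / load arm = 1.78/0.65 = 2.7385.
Combined ideal MA = 2.5857 × 2.7385 = 7.0809.
Effort = load / MA = 17053 / 7.0809 = 2408.3 N.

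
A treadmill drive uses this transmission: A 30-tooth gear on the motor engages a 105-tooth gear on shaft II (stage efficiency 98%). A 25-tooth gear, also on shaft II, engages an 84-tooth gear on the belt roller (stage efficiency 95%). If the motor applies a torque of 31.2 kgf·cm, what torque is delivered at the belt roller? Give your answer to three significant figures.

342 kgf·cm

gear mesh 105/30 = 3.5 → τ = 31.2·3.5·0.98 = 107.02 kgf·cm
gear mesh 84/25 = 3.36 → τ = 107.02·3.36·0.95 = 341.6 kgf·cm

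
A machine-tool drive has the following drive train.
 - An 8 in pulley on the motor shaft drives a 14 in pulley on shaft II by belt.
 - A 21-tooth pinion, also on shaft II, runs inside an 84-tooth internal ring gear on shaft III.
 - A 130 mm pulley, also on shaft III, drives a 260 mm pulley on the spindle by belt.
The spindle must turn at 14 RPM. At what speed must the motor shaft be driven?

Overall ratio R = 1.75 × 4 × 2 = 14.
Required input speed = output speed × R = 14 × 14 = 196 RPM.

196 RPM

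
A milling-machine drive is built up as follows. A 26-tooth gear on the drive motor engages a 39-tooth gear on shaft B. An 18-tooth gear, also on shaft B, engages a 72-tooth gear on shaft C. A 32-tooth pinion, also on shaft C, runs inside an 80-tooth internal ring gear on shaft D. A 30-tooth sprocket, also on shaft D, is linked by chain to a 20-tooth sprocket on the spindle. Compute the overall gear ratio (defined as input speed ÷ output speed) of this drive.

10

Each stage contributes driven/driver: gear mesh 39/26 = 1.5, gear mesh 72/18 = 4, internal gear 80/32 = 2.5, chain 20/30 = 0.66667.
Overall: 1.5 × 4 × 2.5 × 0.66667 = 10.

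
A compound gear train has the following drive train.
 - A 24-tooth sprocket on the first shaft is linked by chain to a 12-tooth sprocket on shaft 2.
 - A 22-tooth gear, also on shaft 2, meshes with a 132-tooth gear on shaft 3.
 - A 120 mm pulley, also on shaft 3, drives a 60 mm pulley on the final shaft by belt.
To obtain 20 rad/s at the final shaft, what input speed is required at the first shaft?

Overall ratio R = 0.5 × 6 × 0.5 = 1.5.
Required input speed = output speed × R = 20 × 1.5 = 30 rad/s.

30 rad/s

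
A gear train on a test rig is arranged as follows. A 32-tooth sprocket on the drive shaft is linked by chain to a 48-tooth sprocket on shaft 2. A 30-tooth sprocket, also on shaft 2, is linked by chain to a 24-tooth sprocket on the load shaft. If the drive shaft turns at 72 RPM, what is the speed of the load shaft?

Chain: ratio = 48/32 = 1.5, so shaft 2 turns at 72 / 1.5 = 48 RPM.
Chain: ratio = 24/30 = 0.8, so the load shaft turns at 48 / 0.8 = 60 RPM.

60 RPM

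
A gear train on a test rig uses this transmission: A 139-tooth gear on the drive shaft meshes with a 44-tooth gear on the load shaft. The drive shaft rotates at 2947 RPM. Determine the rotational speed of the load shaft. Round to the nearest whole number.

Gear mesh: ratio = 44/139 = 0.31655, so the load shaft turns at 2947 / 0.31655 = 9309.8 RPM.

9310 RPM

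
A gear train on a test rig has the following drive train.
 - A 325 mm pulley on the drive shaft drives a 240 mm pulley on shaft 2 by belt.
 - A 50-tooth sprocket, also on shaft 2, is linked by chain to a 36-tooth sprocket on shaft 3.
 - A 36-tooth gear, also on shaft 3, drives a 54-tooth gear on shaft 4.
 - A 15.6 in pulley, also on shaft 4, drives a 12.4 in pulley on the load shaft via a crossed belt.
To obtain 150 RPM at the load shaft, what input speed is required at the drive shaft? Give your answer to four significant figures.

95.09 RPM

Overall ratio R = 0.73846 × 0.72 × 1.5 × 0.79487 = 0.63394.
Required input speed = output speed × R = 150 × 0.63394 = 95.091 RPM.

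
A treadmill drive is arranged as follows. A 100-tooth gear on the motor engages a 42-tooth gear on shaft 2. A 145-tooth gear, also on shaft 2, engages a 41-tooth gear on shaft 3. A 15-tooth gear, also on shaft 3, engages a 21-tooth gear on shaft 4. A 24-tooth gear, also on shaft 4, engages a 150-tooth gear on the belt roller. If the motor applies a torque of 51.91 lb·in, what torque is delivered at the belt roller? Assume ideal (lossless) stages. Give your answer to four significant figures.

53.94 lb·in

gear mesh 42/100 = 0.42 → τ = 51.91·0.42 = 21.802 lb·in
gear mesh 41/145 = 0.28276 → τ = 21.802·0.28276 = 6.1648 lb·in
gear mesh 21/15 = 1.4 → τ = 6.1648·1.4 = 8.6307 lb·in
gear mesh 150/24 = 6.25 → τ = 8.6307·6.25 = 53.942 lb·in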